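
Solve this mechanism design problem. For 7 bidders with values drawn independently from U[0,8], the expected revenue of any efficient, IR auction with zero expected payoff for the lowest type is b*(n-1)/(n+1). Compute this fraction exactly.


Step 1: By Revenue Equivalence, expected revenue = b*(n-1)/(n+1)
Step 2: Substituting n = 7, b = 8
Step 3: Revenue = 8*(7-1)/(7+1) = 8*6/8
Step 4: Revenue = 48/8 = 6

6


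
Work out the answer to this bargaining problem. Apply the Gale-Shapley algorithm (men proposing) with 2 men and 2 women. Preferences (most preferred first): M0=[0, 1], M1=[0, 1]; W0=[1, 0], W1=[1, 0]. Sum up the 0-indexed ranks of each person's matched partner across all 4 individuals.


Step 1: Run Gale-Shapley (men propose, women hold best offer):
  M0 proposes to W0; she accepts
  M1 proposes to W0; she switches from M0
  M0 proposes to W1; she accepts
Step 2: Final matching: W0-M1, W1-M0
Step 3: 0-indexed ranks (man's rank of his match, then woman's): 0 + 0 + 1 + 1
Step 4: Total rank sum = 2

2


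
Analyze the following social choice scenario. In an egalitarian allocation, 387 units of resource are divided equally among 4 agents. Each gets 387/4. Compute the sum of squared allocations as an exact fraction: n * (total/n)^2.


Step 1: Each agent's share = 387/4
Step 2: Square of each share = (387/4)^2 = 149769/16
Step 3: Sum of squares = 4 * 149769/16 = 149769/4

149769/4


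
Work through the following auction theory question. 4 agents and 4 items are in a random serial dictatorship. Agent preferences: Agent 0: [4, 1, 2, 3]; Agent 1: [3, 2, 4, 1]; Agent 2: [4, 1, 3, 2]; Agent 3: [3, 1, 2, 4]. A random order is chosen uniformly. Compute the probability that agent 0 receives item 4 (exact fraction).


Step 1: Agent 0 wants item 4
Step 2: There are 24 possible orderings of agents
Step 3: In 12 orderings, agent 0 gets item 4
Step 4: Probability = 12/24 = 1/2

1/2


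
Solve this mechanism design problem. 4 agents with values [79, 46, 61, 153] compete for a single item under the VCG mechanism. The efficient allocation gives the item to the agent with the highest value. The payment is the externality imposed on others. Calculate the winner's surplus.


Step 1: The winner is the agent with the highest value: agent 3 with value 153
Step 2: Values of other agents: [79, 46, 61]
Step 3: VCG payment = max of others' values = 79
Step 4: Surplus = 153 - 79 = 74

74


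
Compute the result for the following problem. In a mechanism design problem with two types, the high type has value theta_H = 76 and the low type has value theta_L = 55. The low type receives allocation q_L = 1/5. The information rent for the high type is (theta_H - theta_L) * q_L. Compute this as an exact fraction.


Step 1: theta_H - theta_L = 76 - 55 = 21
Step 2: Information rent = (theta_H - theta_L) * q_L
Step 3: = 21 * 1/5
Step 4: = 21/5

21/5


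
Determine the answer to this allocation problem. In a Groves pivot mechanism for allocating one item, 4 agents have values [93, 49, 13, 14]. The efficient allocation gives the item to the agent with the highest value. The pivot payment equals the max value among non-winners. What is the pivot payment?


Step 1: The efficient winner is agent 0 with value 93
Step 2: Other agents' values: [49, 13, 14]
Step 3: Pivot payment = max(others) = 49
Step 4: The winner pays 49

49


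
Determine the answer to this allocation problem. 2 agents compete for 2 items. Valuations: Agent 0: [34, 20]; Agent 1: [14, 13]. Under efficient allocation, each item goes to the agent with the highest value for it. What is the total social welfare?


Step 1: For each item, find the maximum value among all agents.
Step 2: Item 0 -> Agent 0 (value 34)
Step 3: Item 1 -> Agent 0 (value 20)
Step 4: Total welfare = 34 + 20 = 54

54


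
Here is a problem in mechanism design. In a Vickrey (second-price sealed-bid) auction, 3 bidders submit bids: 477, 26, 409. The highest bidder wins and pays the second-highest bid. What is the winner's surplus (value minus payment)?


Step 1: Sort bids in descending order: 477, 409, 26
Step 2: The winning bid is the highest: 477
Step 3: The payment equals the second-highest bid: 409
Step 4: Surplus = winner's bid - payment = 477 - 409 = 68

68


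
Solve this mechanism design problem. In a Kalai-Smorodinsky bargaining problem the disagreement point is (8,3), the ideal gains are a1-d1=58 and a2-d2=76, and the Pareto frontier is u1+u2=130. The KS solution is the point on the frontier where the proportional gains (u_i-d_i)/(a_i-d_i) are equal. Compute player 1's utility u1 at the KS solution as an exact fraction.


Step 1: At the KS point, (u1-d1)/r1 = (u2-d2)/r2 = t and u1+u2 = 130
Step 2: u1 = d1 + r1*t and u2 = d2 + r2*t, so (d1 + r1*t) + (d2 + r2*t) = 130
Step 3: t = (130 - 8 - 3)/(58 + 76) = 119/134
Step 4: u1 = d1 + r1*t = 8 + 58 * 119/134 = 3987/67
Step 5: (Check: u2 = d2 + r2*t = 4723/67; u1+u2 = 3987/67 + 4723/67 = 130, on the frontier.)

3987/67


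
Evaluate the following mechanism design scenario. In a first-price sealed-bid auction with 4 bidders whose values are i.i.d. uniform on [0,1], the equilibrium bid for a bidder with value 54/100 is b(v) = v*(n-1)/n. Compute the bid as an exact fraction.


Step 1: The symmetric BNE bidding function is b(v) = v * (n-1) / n
Step 2: Substitute v = 27/50 and n = 4
Step 3: b = 27/50 * 3/4
Step 4: b = 81/200

81/200


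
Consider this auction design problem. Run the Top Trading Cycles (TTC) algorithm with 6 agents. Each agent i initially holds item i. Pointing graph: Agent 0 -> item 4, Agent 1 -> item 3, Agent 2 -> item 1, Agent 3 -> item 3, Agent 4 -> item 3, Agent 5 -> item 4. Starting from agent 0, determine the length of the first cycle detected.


Step 1: Trace the pointer graph from agent 0: 0 -> 4 -> 3 -> 3
Step 2: A cycle is detected when we revisit agent 3
Step 3: The cycle is: 3 -> 3
Step 4: Cycle length = 1

1


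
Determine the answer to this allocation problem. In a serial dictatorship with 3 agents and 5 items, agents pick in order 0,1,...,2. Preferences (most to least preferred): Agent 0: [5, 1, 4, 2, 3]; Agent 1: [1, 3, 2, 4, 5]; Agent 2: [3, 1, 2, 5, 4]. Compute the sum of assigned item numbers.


Step 1: Agent 0 picks item 5
Step 2: Agent 1 picks item 1
Step 3: Agent 2 picks item 3
Step 4: Sum = 5 + 1 + 3 = 9

9


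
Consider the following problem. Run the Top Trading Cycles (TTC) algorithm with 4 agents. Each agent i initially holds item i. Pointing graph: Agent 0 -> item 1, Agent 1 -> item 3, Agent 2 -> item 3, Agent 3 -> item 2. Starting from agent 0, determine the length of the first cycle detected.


Step 1: Trace the pointer graph from agent 0: 0 -> 1 -> 3 -> 2 -> 3
Step 2: A cycle is detected when we revisit agent 3
Step 3: The cycle is: 3 -> 2 -> 3
Step 4: Cycle length = 2

2


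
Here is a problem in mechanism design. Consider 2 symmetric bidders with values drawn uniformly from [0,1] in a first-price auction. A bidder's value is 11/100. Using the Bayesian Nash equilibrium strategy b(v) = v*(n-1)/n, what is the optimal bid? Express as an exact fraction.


Step 1: The symmetric BNE bidding function is b(v) = v * (n-1) / n
Step 2: Substitute v = 11/100 and n = 2
Step 3: b = 11/100 * 1/2
Step 4: b = 11/200

11/200


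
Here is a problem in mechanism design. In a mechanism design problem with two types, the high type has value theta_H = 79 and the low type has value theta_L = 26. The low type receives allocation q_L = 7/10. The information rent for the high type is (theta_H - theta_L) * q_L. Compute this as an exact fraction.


Step 1: theta_H - theta_L = 79 - 26 = 53
Step 2: Information rent = (theta_H - theta_L) * q_L
Step 3: = 53 * 7/10
Step 4: = 371/10

371/10


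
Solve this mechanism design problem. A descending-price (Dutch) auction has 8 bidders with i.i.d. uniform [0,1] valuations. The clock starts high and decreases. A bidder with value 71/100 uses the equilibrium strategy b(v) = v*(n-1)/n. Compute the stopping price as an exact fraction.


Step 1: Dutch auctions are strategically equivalent to first-price auctions
Step 2: The equilibrium bid is b(v) = v*(n-1)/n
Step 3: b = 71/100 * 7/8
Step 4: b = 497/800

497/800


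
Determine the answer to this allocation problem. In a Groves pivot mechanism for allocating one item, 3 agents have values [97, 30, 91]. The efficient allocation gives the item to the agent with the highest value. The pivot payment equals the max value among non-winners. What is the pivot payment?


Step 1: The efficient winner is agent 0 with value 97
Step 2: Other agents' values: [30, 91]
Step 3: Pivot payment = max(others) = 91
Step 4: The winner pays 91

91


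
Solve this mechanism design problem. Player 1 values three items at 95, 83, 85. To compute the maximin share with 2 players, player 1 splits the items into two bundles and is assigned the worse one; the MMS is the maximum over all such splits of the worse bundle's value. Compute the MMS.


Step 1: Item values = 95, 83, 85
Step 2: Enumerate all 2-bundle partitions and take the smaller bundle:
  Partition 1: {95} vs {83,85} -> bundles 95, 168; min = 95
  Partition 2: {83} vs {95,85} -> bundles 83, 180; min = 83
  Partition 3: {85} vs {95,83} -> bundles 85, 178; min = 85
Step 3: MMS = max(95, 83, 85) = 95

95


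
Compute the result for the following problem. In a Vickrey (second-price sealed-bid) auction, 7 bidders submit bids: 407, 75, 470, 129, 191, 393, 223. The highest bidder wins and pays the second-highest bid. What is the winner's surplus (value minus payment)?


Step 1: Sort bids in descending order: 470, 407, 393, 223, 191, 129, 75
Step 2: The winning bid is the highest: 470
Step 3: The payment equals the second-highest bid: 407
Step 4: Surplus = winner's bid - payment = 470 - 407 = 63

63


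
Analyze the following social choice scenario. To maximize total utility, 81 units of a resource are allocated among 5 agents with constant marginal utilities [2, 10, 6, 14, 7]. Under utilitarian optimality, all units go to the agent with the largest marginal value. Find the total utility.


Step 1: The marginal utilities are [2, 10, 6, 14, 7]
Step 2: The highest marginal utility is 14
Step 3: All 81 units go to that agent
Step 4: Total utility = 14 * 81 = 1134

1134


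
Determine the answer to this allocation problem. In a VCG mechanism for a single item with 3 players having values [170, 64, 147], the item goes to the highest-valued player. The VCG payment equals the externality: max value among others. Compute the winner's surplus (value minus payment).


Step 1: The winner is the agent with the highest value: agent 0 with value 170
Step 2: Values of other agents: [64, 147]
Step 3: VCG payment = max of others' values = 147
Step 4: Surplus = 170 - 147 = 23

23


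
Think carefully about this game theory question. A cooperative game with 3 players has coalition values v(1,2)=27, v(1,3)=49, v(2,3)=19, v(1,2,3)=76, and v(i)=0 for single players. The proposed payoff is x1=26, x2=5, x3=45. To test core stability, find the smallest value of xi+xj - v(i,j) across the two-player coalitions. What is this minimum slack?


Step 1: Slack for coalition (1,2): x1+x2 - v12 = 31 - 27 = 4
Step 2: Slack for coalition (1,3): x1+x3 - v13 = 71 - 49 = 22
Step 3: Slack for coalition (2,3): x2+x3 - v23 = 50 - 19 = 31
Step 4: Minimum slack = min(4, 22, 31) = 4, attained by (1,2); no pair can gain by deviating, so the allocation is in the core

4


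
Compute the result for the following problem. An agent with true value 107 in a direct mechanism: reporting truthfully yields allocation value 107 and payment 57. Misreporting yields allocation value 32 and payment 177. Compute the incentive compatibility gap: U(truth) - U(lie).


Step 1: U(truth) = value - payment = 107 - 57 = 50
Step 2: U(lie) = allocation - payment = 32 - 177 = -145
Step 3: IC gap = 50 - (-145) = 195

195


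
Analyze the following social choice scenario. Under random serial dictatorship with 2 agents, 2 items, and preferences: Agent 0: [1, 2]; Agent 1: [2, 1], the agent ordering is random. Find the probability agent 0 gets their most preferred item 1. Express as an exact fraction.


Step 1: Agent 0 wants item 1
Step 2: There are 2 possible orderings of agents
Step 3: In 2 orderings, agent 0 gets item 1
Step 4: Probability = 2/2 = 1

1


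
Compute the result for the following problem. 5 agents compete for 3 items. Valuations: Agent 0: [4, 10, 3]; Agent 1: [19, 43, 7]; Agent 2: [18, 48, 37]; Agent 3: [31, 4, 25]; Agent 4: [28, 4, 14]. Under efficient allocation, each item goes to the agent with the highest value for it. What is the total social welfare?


Step 1: For each item, find the maximum value among all agents.
Step 2: Item 0 -> Agent 3 (value 31)
Step 3: Item 1 -> Agent 2 (value 48)
Step 4: Item 2 -> Agent 2 (value 37)
Step 5: Total welfare = 31 + 48 + 37 = 116

116


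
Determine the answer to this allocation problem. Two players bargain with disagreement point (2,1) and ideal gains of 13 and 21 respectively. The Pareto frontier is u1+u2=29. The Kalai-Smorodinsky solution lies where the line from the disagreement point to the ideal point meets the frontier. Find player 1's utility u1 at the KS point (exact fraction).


Step 1: At the KS point, (u1-d1)/r1 = (u2-d2)/r2 = t and u1+u2 = 29
Step 2: u1 = d1 + r1*t and u2 = d2 + r2*t, so (d1 + r1*t) + (d2 + r2*t) = 29
Step 3: t = (29 - 2 - 1)/(13 + 21) = 26/34 = 13/17
Step 4: u1 = d1 + r1*t = 2 + 13 * 13/17 = 203/17
Step 5: (Check: u2 = d2 + r2*t = 290/17; u1+u2 = 203/17 + 290/17 = 29, on the frontier.)

203/17


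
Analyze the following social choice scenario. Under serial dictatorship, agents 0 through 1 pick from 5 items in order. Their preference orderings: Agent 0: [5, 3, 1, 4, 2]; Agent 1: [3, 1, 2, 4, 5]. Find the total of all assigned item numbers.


Step 1: Agent 0 picks item 5
Step 2: Agent 1 picks item 3
Step 3: Sum = 5 + 3 = 8

8


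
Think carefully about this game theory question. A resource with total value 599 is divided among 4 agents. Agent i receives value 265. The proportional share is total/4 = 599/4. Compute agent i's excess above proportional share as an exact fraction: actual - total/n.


Step 1: Proportional share = 599/4
Step 2: Agent's actual allocation = 265
Step 3: Excess = 265 - 599/4 = 461/4

461/4


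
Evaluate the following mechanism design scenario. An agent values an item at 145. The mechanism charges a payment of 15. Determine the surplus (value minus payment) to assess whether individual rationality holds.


Step 1: Surplus = value - payment = 145 - 15 = 130
Step 2: IR is satisfied (surplus >= 0)

130


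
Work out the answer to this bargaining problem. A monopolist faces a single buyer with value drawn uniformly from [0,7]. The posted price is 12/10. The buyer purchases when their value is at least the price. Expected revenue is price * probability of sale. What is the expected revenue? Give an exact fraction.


Step 1: Posted price r = 6/5, value support [0,7]
Step 2: P(v >= r) = (7 - 6/5)/7 = 29/35
Step 3: Expected revenue = r * P(v >= r) = 6/5 * 29/35
Step 4: Revenue = 174/175

174/175


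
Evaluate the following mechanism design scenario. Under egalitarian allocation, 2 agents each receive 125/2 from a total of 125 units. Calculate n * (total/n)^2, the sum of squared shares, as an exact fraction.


Step 1: Each agent's share = 125/2
Step 2: Square of each share = (125/2)^2 = 15625/4
Step 3: Sum of squares = 2 * 15625/4 = 15625/2

15625/2


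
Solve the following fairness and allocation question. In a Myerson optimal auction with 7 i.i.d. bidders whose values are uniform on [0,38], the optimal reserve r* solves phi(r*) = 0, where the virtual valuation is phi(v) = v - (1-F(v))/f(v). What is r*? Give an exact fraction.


Step 1: For U[0,38], F(v) = v/38 and f(v) = 1/38
Step 2: phi(v) = v - (1 - v/38)/(1/38) = v - (38 - v) = 2v - 38
Step 3: Set phi(r*) = 0: 2r* - 38 = 0
Step 4: r* = 38/2 = 19 (the number of bidders n = 7 does not enter)

19


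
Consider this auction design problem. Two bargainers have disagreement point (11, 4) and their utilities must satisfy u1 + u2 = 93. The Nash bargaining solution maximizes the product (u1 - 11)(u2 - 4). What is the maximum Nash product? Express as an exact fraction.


Step 1: The Nash solution splits surplus symmetrically above the disagreement point
Step 2: u1 = (total + d1 - d2)/2 = (93 + 11 - 4)/2 = 50
Step 3: u2 = (total - d1 + d2)/2 = (93 - 11 + 4)/2 = 43
Step 4: Nash product = (50 - 11) * (43 - 4)
Step 5: = 39 * 39 = 1521

1521


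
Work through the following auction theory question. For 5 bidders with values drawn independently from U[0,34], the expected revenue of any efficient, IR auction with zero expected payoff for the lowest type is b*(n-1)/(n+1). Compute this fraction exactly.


Step 1: By Revenue Equivalence, expected revenue = b*(n-1)/(n+1)
Step 2: Substituting n = 5, b = 34
Step 3: Revenue = 34*(5-1)/(5+1) = 34*4/6
Step 4: Revenue = 136/6 = 68/3

68/3


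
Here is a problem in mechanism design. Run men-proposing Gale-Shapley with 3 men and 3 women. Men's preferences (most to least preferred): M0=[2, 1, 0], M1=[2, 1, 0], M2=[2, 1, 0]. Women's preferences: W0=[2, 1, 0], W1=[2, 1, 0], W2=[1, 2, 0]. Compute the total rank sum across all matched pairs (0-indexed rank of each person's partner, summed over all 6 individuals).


Step 1: Run Gale-Shapley (men propose, women hold best offer):
  M0 proposes to W2; she accepts
  M1 proposes to W2; she switches from M0
  M2 proposes to W2; rejected
  M2 proposes to W1; she accepts
  M0 proposes to W1; rejected
  M0 proposes to W0; she accepts
Step 2: Final matching: W0-M0, W1-M2, W2-M1
Step 3: 0-indexed ranks (man's rank of his match, then woman's): 2 + 2 + 1 + 0 + 0 + 0
Step 4: Total rank sum = 5

5


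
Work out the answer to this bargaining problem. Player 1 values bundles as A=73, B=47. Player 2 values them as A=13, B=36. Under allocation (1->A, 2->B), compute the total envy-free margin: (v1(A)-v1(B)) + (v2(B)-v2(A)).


Step 1: Player 1's margin = v1(A) - v1(B) = 73 - 47 = 26
Step 2: Player 2's margin = v2(B) - v2(A) = 36 - 13 = 23
Step 3: Total margin = 26 + 23 = 49

49


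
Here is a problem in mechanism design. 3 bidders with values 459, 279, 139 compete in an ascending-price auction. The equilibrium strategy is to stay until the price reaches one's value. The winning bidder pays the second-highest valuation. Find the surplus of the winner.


Step 1: Identify the highest value: 459
Step 2: Identify the second-highest value: 279
Step 3: The final price = second-highest value = 279
Step 4: Surplus = 459 - 279 = 180

180


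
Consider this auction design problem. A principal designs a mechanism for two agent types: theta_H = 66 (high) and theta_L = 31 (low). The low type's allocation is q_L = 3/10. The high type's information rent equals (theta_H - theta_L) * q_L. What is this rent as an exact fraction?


Step 1: theta_H - theta_L = 66 - 31 = 35
Step 2: Information rent = (theta_H - theta_L) * q_L
Step 3: = 35 * 3/10
Step 4: = 21/2

21/2


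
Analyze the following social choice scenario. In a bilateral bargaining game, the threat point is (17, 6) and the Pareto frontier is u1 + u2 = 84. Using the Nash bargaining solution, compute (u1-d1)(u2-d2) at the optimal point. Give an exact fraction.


Step 1: The Nash solution splits surplus symmetrically above the disagreement point
Step 2: u1 = (total + d1 - d2)/2 = (84 + 17 - 6)/2 = 95/2
Step 3: u2 = (total - d1 + d2)/2 = (84 - 17 + 6)/2 = 73/2
Step 4: Nash product = (95/2 - 17) * (73/2 - 6)
Step 5: = 61/2 * 61/2 = 3721/4

3721/4


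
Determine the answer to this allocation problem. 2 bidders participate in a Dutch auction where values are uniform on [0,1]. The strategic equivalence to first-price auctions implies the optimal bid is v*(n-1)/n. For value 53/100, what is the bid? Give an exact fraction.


Step 1: Dutch auctions are strategically equivalent to first-price auctions
Step 2: The equilibrium bid is b(v) = v*(n-1)/n
Step 3: b = 53/100 * 1/2
Step 4: b = 53/200

53/200


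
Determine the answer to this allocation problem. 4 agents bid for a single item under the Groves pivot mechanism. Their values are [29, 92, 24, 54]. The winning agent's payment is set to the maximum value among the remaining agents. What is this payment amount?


Step 1: The efficient winner is agent 1 with value 92
Step 2: Other agents' values: [29, 24, 54]
Step 3: Pivot payment = max(others) = 54
Step 4: The winner pays 54

54


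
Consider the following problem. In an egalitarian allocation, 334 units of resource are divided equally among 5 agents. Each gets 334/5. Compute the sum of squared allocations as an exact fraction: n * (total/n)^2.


Step 1: Each agent's share = 334/5
Step 2: Square of each share = (334/5)^2 = 111556/25
Step 3: Sum of squares = 5 * 111556/25 = 111556/5

111556/5


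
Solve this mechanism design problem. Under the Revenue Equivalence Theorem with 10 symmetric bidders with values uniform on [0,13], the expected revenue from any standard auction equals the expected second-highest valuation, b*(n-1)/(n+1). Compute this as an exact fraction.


Step 1: By Revenue Equivalence, expected revenue = b*(n-1)/(n+1)
Step 2: Substituting n = 10, b = 13
Step 3: Revenue = 13*(10-1)/(10+1) = 13*9/11
Step 4: Revenue = 117/11

117/11


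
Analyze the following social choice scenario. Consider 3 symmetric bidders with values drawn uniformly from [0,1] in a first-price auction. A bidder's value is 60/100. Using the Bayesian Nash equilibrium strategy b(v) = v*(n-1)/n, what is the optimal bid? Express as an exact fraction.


Step 1: The symmetric BNE bidding function is b(v) = v * (n-1) / n
Step 2: Substitute v = 3/5 and n = 3
Step 3: b = 3/5 * 2/3
Step 4: b = 2/5

2/5


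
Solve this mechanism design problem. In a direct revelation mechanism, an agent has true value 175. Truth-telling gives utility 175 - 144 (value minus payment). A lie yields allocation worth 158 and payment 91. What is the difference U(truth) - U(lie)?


Step 1: U(truth) = value - payment = 175 - 144 = 31
Step 2: U(lie) = allocation - payment = 158 - 91 = 67
Step 3: IC gap = 31 - 67 = -36

-36


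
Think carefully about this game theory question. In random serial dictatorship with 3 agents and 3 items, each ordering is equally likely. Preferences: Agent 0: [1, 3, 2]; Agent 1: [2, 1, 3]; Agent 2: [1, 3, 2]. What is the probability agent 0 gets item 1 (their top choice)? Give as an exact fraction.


Step 1: Agent 0 wants item 1
Step 2: There are 6 possible orderings of agents
Step 3: In 3 orderings, agent 0 gets item 1
Step 4: Probability = 3/6 = 1/2

1/2


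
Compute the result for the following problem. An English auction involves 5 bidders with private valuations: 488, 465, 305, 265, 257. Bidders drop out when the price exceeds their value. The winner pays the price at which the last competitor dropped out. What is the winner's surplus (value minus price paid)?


Step 1: Identify the highest value: 488
Step 2: Identify the second-highest value: 465
Step 3: The final price = second-highest value = 465
Step 4: Surplus = 488 - 465 = 23

23


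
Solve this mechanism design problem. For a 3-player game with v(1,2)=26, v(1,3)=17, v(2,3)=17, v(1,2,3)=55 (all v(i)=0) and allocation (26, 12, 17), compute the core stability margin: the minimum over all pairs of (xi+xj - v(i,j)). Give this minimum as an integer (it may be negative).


Step 1: Slack for coalition (1,2): x1+x2 - v12 = 38 - 26 = 12
Step 2: Slack for coalition (1,3): x1+x3 - v13 = 43 - 17 = 26
Step 3: Slack for coalition (2,3): x2+x3 - v23 = 29 - 17 = 12
Step 4: Minimum slack = min(12, 26, 12) = 12, attained by (1,2) and (2,3); no pair can gain by deviating, so the allocation is in the core

12


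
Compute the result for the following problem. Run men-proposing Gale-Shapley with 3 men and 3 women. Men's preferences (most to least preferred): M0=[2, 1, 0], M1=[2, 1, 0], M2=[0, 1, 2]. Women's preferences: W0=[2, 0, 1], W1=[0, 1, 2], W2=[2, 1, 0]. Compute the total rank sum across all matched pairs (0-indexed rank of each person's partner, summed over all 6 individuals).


Step 1: Run Gale-Shapley (men propose, women hold best offer):
  M0 proposes to W2; she accepts
  M1 proposes to W2; she switches from M0
  M2 proposes to W0; she accepts
  M0 proposes to W1; she accepts
Step 2: Final matching: W0-M2, W1-M0, W2-M1
Step 3: 0-indexed ranks (man's rank of his match, then woman's): 0 + 0 + 1 + 0 + 0 + 1
Step 4: Total rank sum = 2

2


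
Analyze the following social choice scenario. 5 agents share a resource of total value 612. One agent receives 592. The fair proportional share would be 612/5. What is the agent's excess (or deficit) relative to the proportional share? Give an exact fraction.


Step 1: Proportional share = 612/5
Step 2: Agent's actual allocation = 592
Step 3: Excess = 592 - 612/5 = 2348/5

2348/5


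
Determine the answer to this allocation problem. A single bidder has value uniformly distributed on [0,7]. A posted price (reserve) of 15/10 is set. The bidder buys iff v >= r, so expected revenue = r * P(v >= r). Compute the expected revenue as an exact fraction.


Step 1: Posted price r = 3/2, value support [0,7]
Step 2: P(v >= r) = (7 - 3/2)/7 = 11/14
Step 3: Expected revenue = r * P(v >= r) = 3/2 * 11/14
Step 4: Revenue = 33/28

33/28


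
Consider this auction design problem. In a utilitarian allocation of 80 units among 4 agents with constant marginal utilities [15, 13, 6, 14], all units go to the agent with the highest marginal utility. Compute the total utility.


Step 1: The marginal utilities are [15, 13, 6, 14]
Step 2: The highest marginal utility is 15
Step 3: All 80 units go to that agent
Step 4: Total utility = 15 * 80 = 1200

1200


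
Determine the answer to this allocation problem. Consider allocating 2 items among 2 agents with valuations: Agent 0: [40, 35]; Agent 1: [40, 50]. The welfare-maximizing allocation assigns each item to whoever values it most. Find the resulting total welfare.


Step 1: For each item, find the maximum value among all agents.
Step 2: Item 0 -> Agent 0 (value 40)
Step 3: Item 1 -> Agent 1 (value 50)
Step 4: Total welfare = 40 + 50 = 90

90


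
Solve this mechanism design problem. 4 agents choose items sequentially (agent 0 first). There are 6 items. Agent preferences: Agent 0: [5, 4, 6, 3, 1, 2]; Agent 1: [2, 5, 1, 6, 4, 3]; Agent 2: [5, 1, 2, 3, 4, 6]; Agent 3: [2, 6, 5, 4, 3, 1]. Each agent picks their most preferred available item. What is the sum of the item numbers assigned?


Step 1: Agent 0 picks item 5
Step 2: Agent 1 picks item 2
Step 3: Agent 2 picks item 1
Step 4: Agent 3 picks item 6
Step 5: Sum = 5 + 2 + 1 + 6 = 14

14


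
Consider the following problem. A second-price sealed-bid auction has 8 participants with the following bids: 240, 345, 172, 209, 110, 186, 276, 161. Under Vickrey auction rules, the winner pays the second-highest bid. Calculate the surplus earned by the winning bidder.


Step 1: Sort bids in descending order: 345, 276, 240, 209, 186, 172, 161, 110
Step 2: The winning bid is the highest: 345
Step 3: The payment equals the second-highest bid: 276
Step 4: Surplus = winner's bid - payment = 345 - 276 = 69

69


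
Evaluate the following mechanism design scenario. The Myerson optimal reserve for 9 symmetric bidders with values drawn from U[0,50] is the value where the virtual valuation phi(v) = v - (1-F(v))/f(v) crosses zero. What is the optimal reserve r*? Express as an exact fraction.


Step 1: For U[0,50], F(v) = v/50 and f(v) = 1/50
Step 2: phi(v) = v - (1 - v/50)/(1/50) = v - (50 - v) = 2v - 50
Step 3: Set phi(r*) = 0: 2r* - 50 = 0
Step 4: r* = 50/2 = 25 (the number of bidders n = 9 does not enter)

25


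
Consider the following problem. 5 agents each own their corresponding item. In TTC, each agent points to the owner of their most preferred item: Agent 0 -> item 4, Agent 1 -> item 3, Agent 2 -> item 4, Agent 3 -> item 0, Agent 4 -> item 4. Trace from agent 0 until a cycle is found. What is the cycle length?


Step 1: Trace the pointer graph from agent 0: 0 -> 4 -> 4
Step 2: A cycle is detected when we revisit agent 4
Step 3: The cycle is: 4 -> 4
Step 4: Cycle length = 1

1


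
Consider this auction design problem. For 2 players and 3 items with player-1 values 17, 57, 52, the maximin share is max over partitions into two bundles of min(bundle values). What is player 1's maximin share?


Step 1: Item values = 17, 57, 52
Step 2: Enumerate all 2-bundle partitions and take the smaller bundle:
  Partition 1: {17} vs {57,52} -> bundles 17, 109; min = 17
  Partition 2: {57} vs {17,52} -> bundles 57, 69; min = 57
  Partition 3: {52} vs {17,57} -> bundles 52, 74; min = 52
Step 3: MMS = max(17, 57, 52) = 57

57


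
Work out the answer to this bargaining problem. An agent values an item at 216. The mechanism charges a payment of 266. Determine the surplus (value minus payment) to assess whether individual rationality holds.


Step 1: Surplus = value - payment = 216 - 266 = -50
Step 2: IR is violated (surplus < 0)

-50


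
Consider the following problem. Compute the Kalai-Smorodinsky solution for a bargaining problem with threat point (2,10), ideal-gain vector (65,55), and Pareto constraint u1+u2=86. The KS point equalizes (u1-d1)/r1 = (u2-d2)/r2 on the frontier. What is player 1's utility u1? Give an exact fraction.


Step 1: At the KS point, (u1-d1)/r1 = (u2-d2)/r2 = t and u1+u2 = 86
Step 2: u1 = d1 + r1*t and u2 = d2 + r2*t, so (d1 + r1*t) + (d2 + r2*t) = 86
Step 3: t = (86 - 2 - 10)/(65 + 55) = 74/120 = 37/60
Step 4: u1 = d1 + r1*t = 2 + 65 * 37/60 = 505/12
Step 5: (Check: u2 = d2 + r2*t = 527/12; u1+u2 = 505/12 + 527/12 = 86, on the frontier.)

505/12


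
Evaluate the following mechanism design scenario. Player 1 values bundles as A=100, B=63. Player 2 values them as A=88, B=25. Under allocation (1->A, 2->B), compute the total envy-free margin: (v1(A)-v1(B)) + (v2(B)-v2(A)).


Step 1: Player 1's margin = v1(A) - v1(B) = 100 - 63 = 37
Step 2: Player 2's margin = v2(B) - v2(A) = 25 - 88 = -63
Step 3: Total margin = 37 + -63 = -26

-26


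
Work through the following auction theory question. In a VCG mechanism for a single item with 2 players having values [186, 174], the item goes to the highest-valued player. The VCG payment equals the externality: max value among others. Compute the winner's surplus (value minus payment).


Step 1: The winner is the agent with the highest value: agent 0 with value 186
Step 2: Values of other agents: [174]
Step 3: VCG payment = max of others' values = 174
Step 4: Surplus = 186 - 174 = 12

12


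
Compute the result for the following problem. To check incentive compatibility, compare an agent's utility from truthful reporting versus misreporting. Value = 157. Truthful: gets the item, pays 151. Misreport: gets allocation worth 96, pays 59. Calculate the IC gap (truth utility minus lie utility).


Step 1: U(truth) = value - payment = 157 - 151 = 6
Step 2: U(lie) = allocation - payment = 96 - 59 = 37
Step 3: IC gap = 6 - 37 = -31

-31


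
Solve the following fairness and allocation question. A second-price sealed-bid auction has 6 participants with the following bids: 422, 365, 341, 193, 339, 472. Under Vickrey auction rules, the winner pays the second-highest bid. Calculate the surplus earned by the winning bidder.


Step 1: Sort bids in descending order: 472, 422, 365, 341, 339, 193
Step 2: The winning bid is the highest: 472
Step 3: The payment equals the second-highest bid: 422
Step 4: Surplus = winner's bid - payment = 472 - 422 = 50

50


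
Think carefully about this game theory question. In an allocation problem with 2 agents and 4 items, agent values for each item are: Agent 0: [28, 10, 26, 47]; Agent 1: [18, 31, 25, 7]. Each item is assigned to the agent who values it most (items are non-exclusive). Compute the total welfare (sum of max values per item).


Step 1: For each item, find the maximum value among all agents.
Step 2: Item 0 -> Agent 0 (value 28)
Step 3: Item 1 -> Agent 1 (value 31)
Step 4: Item 2 -> Agent 0 (value 26)
Step 5: Item 3 -> Agent 0 (value 47)
Step 6: Total welfare = 28 + 31 + 26 + 47 = 132

132


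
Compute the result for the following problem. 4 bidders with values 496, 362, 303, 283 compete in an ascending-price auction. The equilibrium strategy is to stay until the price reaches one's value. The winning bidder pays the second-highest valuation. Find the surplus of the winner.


Step 1: Identify the highest value: 496
Step 2: Identify the second-highest value: 362
Step 3: The final price = second-highest value = 362
Step 4: Surplus = 496 - 362 = 134

134


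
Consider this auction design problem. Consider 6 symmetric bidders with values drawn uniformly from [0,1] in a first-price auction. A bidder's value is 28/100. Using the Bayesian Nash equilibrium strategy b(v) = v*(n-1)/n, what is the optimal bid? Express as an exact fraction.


Step 1: The symmetric BNE bidding function is b(v) = v * (n-1) / n
Step 2: Substitute v = 7/25 and n = 6
Step 3: b = 7/25 * 5/6
Step 4: b = 7/30

7/30


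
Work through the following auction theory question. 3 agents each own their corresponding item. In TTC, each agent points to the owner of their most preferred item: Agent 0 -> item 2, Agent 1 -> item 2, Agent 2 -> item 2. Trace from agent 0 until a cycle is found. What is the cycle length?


Step 1: Trace the pointer graph from agent 0: 0 -> 2 -> 2
Step 2: A cycle is detected when we revisit agent 2
Step 3: The cycle is: 2 -> 2
Step 4: Cycle length = 1

1


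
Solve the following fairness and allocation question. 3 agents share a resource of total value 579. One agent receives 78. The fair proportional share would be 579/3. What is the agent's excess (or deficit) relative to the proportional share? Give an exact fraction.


Step 1: Proportional share = 579/3 = 193
Step 2: Agent's actual allocation = 78
Step 3: Excess = 78 - 193 = -115

-115


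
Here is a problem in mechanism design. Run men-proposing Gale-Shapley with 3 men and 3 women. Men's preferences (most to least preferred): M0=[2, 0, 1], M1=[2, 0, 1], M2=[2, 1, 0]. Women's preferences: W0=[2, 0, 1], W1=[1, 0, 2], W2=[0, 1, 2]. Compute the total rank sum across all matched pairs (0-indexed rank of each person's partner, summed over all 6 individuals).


Step 1: Run Gale-Shapley (men propose, women hold best offer):
  M0 proposes to W2; she accepts
  M1 proposes to W2; rejected
  M1 proposes to W0; she accepts
  M2 proposes to W2; rejected
  M2 proposes to W1; she accepts
Step 2: Final matching: W0-M1, W1-M2, W2-M0
Step 3: 0-indexed ranks (man's rank of his match, then woman's): 1 + 2 + 1 + 2 + 0 + 0
Step 4: Total rank sum = 6

6


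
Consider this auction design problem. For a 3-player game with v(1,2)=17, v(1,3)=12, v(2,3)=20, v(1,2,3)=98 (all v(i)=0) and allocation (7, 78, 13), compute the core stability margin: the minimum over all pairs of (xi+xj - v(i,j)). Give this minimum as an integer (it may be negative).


Step 1: Slack for coalition (1,2): x1+x2 - v12 = 85 - 17 = 68
Step 2: Slack for coalition (1,3): x1+x3 - v13 = 20 - 12 = 8
Step 3: Slack for coalition (2,3): x2+x3 - v23 = 91 - 20 = 71
Step 4: Minimum slack = min(68, 8, 71) = 8, attained by (1,3); no pair can gain by deviating, so the allocation is in the core

8


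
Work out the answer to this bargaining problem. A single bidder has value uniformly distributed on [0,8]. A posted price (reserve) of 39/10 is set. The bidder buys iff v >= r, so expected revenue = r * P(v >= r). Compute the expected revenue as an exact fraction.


Step 1: Posted price r = 39/10, value support [0,8]
Step 2: P(v >= r) = (8 - 39/10)/8 = 41/80
Step 3: Expected revenue = r * P(v >= r) = 39/10 * 41/80
Step 4: Revenue = 1599/800

1599/800


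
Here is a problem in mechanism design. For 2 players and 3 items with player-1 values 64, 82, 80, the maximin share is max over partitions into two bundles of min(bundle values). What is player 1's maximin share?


Step 1: Item values = 64, 82, 80
Step 2: Enumerate all 2-bundle partitions and take the smaller bundle:
  Partition 1: {64} vs {82,80} -> bundles 64, 162; min = 64
  Partition 2: {82} vs {64,80} -> bundles 82, 144; min = 82
  Partition 3: {80} vs {64,82} -> bundles 80, 146; min = 80
Step 3: MMS = max(64, 82, 80) = 82

82


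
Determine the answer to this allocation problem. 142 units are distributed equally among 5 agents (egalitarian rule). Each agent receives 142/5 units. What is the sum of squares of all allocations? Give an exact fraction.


Step 1: Each agent's share = 142/5
Step 2: Square of each share = (142/5)^2 = 20164/25
Step 3: Sum of squares = 5 * 20164/25 = 20164/5

20164/5


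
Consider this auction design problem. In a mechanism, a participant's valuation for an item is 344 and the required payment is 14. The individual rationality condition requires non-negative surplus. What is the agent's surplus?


Step 1: Surplus = value - payment = 344 - 14 = 330
Step 2: IR is satisfied (surplus >= 0)

330


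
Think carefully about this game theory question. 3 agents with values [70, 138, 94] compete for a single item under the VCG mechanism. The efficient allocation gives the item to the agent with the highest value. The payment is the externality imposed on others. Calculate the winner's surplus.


Step 1: The winner is the agent with the highest value: agent 1 with value 138
Step 2: Values of other agents: [70, 94]
Step 3: VCG payment = max of others' values = 94
Step 4: Surplus = 138 - 94 = 44

44


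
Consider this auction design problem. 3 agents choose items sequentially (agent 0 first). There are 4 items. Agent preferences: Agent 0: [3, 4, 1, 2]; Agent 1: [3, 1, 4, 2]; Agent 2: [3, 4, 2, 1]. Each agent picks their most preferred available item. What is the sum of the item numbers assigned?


Step 1: Agent 0 picks item 3
Step 2: Agent 1 picks item 1
Step 3: Agent 2 picks item 4
Step 4: Sum = 3 + 1 + 4 = 8

8


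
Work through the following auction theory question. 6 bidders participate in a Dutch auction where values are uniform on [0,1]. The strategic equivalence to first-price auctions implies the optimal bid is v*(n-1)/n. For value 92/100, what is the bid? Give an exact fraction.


Step 1: Dutch auctions are strategically equivalent to first-price auctions
Step 2: The equilibrium bid is b(v) = v*(n-1)/n
Step 3: b = 23/25 * 5/6
Step 4: b = 23/30

23/30


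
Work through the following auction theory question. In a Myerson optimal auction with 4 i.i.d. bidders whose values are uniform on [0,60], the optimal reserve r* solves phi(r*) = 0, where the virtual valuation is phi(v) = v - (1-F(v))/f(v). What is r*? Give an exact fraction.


Step 1: For U[0,60], F(v) = v/60 and f(v) = 1/60
Step 2: phi(v) = v - (1 - v/60)/(1/60) = v - (60 - v) = 2v - 60
Step 3: Set phi(r*) = 0: 2r* - 60 = 0
Step 4: r* = 60/2 = 30 (the number of bidders n = 4 does not enter)

30


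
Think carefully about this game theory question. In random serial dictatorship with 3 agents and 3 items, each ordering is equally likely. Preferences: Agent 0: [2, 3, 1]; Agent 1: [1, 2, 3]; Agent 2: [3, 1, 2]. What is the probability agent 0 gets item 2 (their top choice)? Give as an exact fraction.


Step 1: Agent 0 wants item 2
Step 2: There are 6 possible orderings of agents
Step 3: In 6 orderings, agent 0 gets item 2
Step 4: Probability = 6/6 = 1

1


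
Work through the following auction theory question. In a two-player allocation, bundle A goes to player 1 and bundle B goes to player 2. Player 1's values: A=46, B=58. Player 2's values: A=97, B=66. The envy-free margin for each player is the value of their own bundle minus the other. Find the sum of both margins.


Step 1: Player 1's margin = v1(A) - v1(B) = 46 - 58 = -12
Step 2: Player 2's margin = v2(B) - v2(A) = 66 - 97 = -31
Step 3: Total margin = -12 + -31 = -43

-43


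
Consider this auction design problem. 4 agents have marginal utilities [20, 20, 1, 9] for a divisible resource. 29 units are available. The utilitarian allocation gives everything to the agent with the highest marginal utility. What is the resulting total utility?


Step 1: The marginal utilities are [20, 20, 1, 9]
Step 2: The highest marginal utility is 20
Step 3: All 29 units go to that agent
Step 4: Total utility = 20 * 29 = 580

580
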